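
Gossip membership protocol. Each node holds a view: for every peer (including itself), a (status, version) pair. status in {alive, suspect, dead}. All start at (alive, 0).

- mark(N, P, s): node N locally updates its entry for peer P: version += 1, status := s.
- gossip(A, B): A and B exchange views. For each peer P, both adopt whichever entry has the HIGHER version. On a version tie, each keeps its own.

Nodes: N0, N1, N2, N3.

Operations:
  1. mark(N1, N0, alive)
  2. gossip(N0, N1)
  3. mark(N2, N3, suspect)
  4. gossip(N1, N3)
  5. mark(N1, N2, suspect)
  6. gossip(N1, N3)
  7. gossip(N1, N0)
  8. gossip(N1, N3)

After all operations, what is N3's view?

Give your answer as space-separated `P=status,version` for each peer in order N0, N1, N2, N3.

Answer: N0=alive,1 N1=alive,0 N2=suspect,1 N3=alive,0

Derivation:
Op 1: N1 marks N0=alive -> (alive,v1)
Op 2: gossip N0<->N1 -> N0.N0=(alive,v1) N0.N1=(alive,v0) N0.N2=(alive,v0) N0.N3=(alive,v0) | N1.N0=(alive,v1) N1.N1=(alive,v0) N1.N2=(alive,v0) N1.N3=(alive,v0)
Op 3: N2 marks N3=suspect -> (suspect,v1)
Op 4: gossip N1<->N3 -> N1.N0=(alive,v1) N1.N1=(alive,v0) N1.N2=(alive,v0) N1.N3=(alive,v0) | N3.N0=(alive,v1) N3.N1=(alive,v0) N3.N2=(alive,v0) N3.N3=(alive,v0)
Op 5: N1 marks N2=suspect -> (suspect,v1)
Op 6: gossip N1<->N3 -> N1.N0=(alive,v1) N1.N1=(alive,v0) N1.N2=(suspect,v1) N1.N3=(alive,v0) | N3.N0=(alive,v1) N3.N1=(alive,v0) N3.N2=(suspect,v1) N3.N3=(alive,v0)
Op 7: gossip N1<->N0 -> N1.N0=(alive,v1) N1.N1=(alive,v0) N1.N2=(suspect,v1) N1.N3=(alive,v0) | N0.N0=(alive,v1) N0.N1=(alive,v0) N0.N2=(suspect,v1) N0.N3=(alive,v0)
Op 8: gossip N1<->N3 -> N1.N0=(alive,v1) N1.N1=(alive,v0) N1.N2=(suspect,v1) N1.N3=(alive,v0) | N3.N0=(alive,v1) N3.N1=(alive,v0) N3.N2=(suspect,v1) N3.N3=(alive,v0)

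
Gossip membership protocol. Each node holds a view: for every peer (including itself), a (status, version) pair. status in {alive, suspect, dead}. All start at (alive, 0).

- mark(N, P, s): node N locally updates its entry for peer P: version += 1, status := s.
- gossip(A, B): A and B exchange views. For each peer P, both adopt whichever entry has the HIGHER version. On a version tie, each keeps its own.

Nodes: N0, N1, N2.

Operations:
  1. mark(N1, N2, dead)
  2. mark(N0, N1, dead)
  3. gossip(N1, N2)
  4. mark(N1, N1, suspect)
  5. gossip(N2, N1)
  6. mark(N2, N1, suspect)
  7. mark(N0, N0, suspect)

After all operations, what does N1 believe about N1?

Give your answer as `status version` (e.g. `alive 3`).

Answer: suspect 1

Derivation:
Op 1: N1 marks N2=dead -> (dead,v1)
Op 2: N0 marks N1=dead -> (dead,v1)
Op 3: gossip N1<->N2 -> N1.N0=(alive,v0) N1.N1=(alive,v0) N1.N2=(dead,v1) | N2.N0=(alive,v0) N2.N1=(alive,v0) N2.N2=(dead,v1)
Op 4: N1 marks N1=suspect -> (suspect,v1)
Op 5: gossip N2<->N1 -> N2.N0=(alive,v0) N2.N1=(suspect,v1) N2.N2=(dead,v1) | N1.N0=(alive,v0) N1.N1=(suspect,v1) N1.N2=(dead,v1)
Op 6: N2 marks N1=suspect -> (suspect,v2)
Op 7: N0 marks N0=suspect -> (suspect,v1)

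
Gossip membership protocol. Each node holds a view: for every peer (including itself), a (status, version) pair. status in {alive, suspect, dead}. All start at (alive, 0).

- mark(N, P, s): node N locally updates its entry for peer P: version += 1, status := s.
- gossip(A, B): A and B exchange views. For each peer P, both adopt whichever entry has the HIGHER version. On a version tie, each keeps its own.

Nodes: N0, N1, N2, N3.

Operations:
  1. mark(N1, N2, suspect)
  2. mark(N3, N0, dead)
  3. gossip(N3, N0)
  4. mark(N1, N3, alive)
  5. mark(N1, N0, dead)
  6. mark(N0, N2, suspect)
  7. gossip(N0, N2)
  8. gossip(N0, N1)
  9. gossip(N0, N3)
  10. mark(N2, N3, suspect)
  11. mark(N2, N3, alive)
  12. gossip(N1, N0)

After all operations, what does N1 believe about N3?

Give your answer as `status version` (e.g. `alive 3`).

Answer: alive 1

Derivation:
Op 1: N1 marks N2=suspect -> (suspect,v1)
Op 2: N3 marks N0=dead -> (dead,v1)
Op 3: gossip N3<->N0 -> N3.N0=(dead,v1) N3.N1=(alive,v0) N3.N2=(alive,v0) N3.N3=(alive,v0) | N0.N0=(dead,v1) N0.N1=(alive,v0) N0.N2=(alive,v0) N0.N3=(alive,v0)
Op 4: N1 marks N3=alive -> (alive,v1)
Op 5: N1 marks N0=dead -> (dead,v1)
Op 6: N0 marks N2=suspect -> (suspect,v1)
Op 7: gossip N0<->N2 -> N0.N0=(dead,v1) N0.N1=(alive,v0) N0.N2=(suspect,v1) N0.N3=(alive,v0) | N2.N0=(dead,v1) N2.N1=(alive,v0) N2.N2=(suspect,v1) N2.N3=(alive,v0)
Op 8: gossip N0<->N1 -> N0.N0=(dead,v1) N0.N1=(alive,v0) N0.N2=(suspect,v1) N0.N3=(alive,v1) | N1.N0=(dead,v1) N1.N1=(alive,v0) N1.N2=(suspect,v1) N1.N3=(alive,v1)
Op 9: gossip N0<->N3 -> N0.N0=(dead,v1) N0.N1=(alive,v0) N0.N2=(suspect,v1) N0.N3=(alive,v1) | N3.N0=(dead,v1) N3.N1=(alive,v0) N3.N2=(suspect,v1) N3.N3=(alive,v1)
Op 10: N2 marks N3=suspect -> (suspect,v1)
Op 11: N2 marks N3=alive -> (alive,v2)
Op 12: gossip N1<->N0 -> N1.N0=(dead,v1) N1.N1=(alive,v0) N1.N2=(suspect,v1) N1.N3=(alive,v1) | N0.N0=(dead,v1) N0.N1=(alive,v0) N0.N2=(suspect,v1) N0.N3=(alive,v1)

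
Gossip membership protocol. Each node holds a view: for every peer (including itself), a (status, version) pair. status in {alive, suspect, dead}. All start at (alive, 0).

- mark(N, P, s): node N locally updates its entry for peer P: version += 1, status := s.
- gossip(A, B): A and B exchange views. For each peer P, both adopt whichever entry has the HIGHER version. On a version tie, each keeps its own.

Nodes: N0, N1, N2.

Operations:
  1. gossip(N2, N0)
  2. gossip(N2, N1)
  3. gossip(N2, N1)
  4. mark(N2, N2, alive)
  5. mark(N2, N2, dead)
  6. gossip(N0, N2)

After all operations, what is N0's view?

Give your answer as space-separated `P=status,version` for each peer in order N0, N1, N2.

Op 1: gossip N2<->N0 -> N2.N0=(alive,v0) N2.N1=(alive,v0) N2.N2=(alive,v0) | N0.N0=(alive,v0) N0.N1=(alive,v0) N0.N2=(alive,v0)
Op 2: gossip N2<->N1 -> N2.N0=(alive,v0) N2.N1=(alive,v0) N2.N2=(alive,v0) | N1.N0=(alive,v0) N1.N1=(alive,v0) N1.N2=(alive,v0)
Op 3: gossip N2<->N1 -> N2.N0=(alive,v0) N2.N1=(alive,v0) N2.N2=(alive,v0) | N1.N0=(alive,v0) N1.N1=(alive,v0) N1.N2=(alive,v0)
Op 4: N2 marks N2=alive -> (alive,v1)
Op 5: N2 marks N2=dead -> (dead,v2)
Op 6: gossip N0<->N2 -> N0.N0=(alive,v0) N0.N1=(alive,v0) N0.N2=(dead,v2) | N2.N0=(alive,v0) N2.N1=(alive,v0) N2.N2=(dead,v2)

Answer: N0=alive,0 N1=alive,0 N2=dead,2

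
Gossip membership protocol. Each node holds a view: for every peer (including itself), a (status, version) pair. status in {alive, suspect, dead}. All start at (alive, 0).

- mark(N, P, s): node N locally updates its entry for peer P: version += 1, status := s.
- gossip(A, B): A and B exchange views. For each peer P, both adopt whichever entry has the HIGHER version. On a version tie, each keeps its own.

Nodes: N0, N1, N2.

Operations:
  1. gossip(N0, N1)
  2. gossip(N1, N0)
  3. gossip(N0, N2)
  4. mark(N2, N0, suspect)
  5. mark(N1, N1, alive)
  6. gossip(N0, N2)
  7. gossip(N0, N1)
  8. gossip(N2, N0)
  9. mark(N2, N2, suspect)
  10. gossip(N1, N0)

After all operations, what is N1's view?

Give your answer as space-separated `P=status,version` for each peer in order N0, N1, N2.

Op 1: gossip N0<->N1 -> N0.N0=(alive,v0) N0.N1=(alive,v0) N0.N2=(alive,v0) | N1.N0=(alive,v0) N1.N1=(alive,v0) N1.N2=(alive,v0)
Op 2: gossip N1<->N0 -> N1.N0=(alive,v0) N1.N1=(alive,v0) N1.N2=(alive,v0) | N0.N0=(alive,v0) N0.N1=(alive,v0) N0.N2=(alive,v0)
Op 3: gossip N0<->N2 -> N0.N0=(alive,v0) N0.N1=(alive,v0) N0.N2=(alive,v0) | N2.N0=(alive,v0) N2.N1=(alive,v0) N2.N2=(alive,v0)
Op 4: N2 marks N0=suspect -> (suspect,v1)
Op 5: N1 marks N1=alive -> (alive,v1)
Op 6: gossip N0<->N2 -> N0.N0=(suspect,v1) N0.N1=(alive,v0) N0.N2=(alive,v0) | N2.N0=(suspect,v1) N2.N1=(alive,v0) N2.N2=(alive,v0)
Op 7: gossip N0<->N1 -> N0.N0=(suspect,v1) N0.N1=(alive,v1) N0.N2=(alive,v0) | N1.N0=(suspect,v1) N1.N1=(alive,v1) N1.N2=(alive,v0)
Op 8: gossip N2<->N0 -> N2.N0=(suspect,v1) N2.N1=(alive,v1) N2.N2=(alive,v0) | N0.N0=(suspect,v1) N0.N1=(alive,v1) N0.N2=(alive,v0)
Op 9: N2 marks N2=suspect -> (suspect,v1)
Op 10: gossip N1<->N0 -> N1.N0=(suspect,v1) N1.N1=(alive,v1) N1.N2=(alive,v0) | N0.N0=(suspect,v1) N0.N1=(alive,v1) N0.N2=(alive,v0)

Answer: N0=suspect,1 N1=alive,1 N2=alive,0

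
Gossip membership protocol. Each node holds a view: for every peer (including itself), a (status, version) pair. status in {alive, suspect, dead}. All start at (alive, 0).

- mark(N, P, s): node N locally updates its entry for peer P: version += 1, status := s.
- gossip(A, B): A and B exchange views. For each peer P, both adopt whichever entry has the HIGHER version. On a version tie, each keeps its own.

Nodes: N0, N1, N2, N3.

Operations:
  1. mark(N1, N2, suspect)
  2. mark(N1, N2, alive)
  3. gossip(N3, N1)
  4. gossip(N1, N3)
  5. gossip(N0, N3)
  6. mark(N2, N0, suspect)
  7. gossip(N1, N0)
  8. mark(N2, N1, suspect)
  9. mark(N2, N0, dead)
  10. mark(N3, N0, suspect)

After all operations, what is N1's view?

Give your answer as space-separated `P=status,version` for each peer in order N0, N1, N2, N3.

Answer: N0=alive,0 N1=alive,0 N2=alive,2 N3=alive,0

Derivation:
Op 1: N1 marks N2=suspect -> (suspect,v1)
Op 2: N1 marks N2=alive -> (alive,v2)
Op 3: gossip N3<->N1 -> N3.N0=(alive,v0) N3.N1=(alive,v0) N3.N2=(alive,v2) N3.N3=(alive,v0) | N1.N0=(alive,v0) N1.N1=(alive,v0) N1.N2=(alive,v2) N1.N3=(alive,v0)
Op 4: gossip N1<->N3 -> N1.N0=(alive,v0) N1.N1=(alive,v0) N1.N2=(alive,v2) N1.N3=(alive,v0) | N3.N0=(alive,v0) N3.N1=(alive,v0) N3.N2=(alive,v2) N3.N3=(alive,v0)
Op 5: gossip N0<->N3 -> N0.N0=(alive,v0) N0.N1=(alive,v0) N0.N2=(alive,v2) N0.N3=(alive,v0) | N3.N0=(alive,v0) N3.N1=(alive,v0) N3.N2=(alive,v2) N3.N3=(alive,v0)
Op 6: N2 marks N0=suspect -> (suspect,v1)
Op 7: gossip N1<->N0 -> N1.N0=(alive,v0) N1.N1=(alive,v0) N1.N2=(alive,v2) N1.N3=(alive,v0) | N0.N0=(alive,v0) N0.N1=(alive,v0) N0.N2=(alive,v2) N0.N3=(alive,v0)
Op 8: N2 marks N1=suspect -> (suspect,v1)
Op 9: N2 marks N0=dead -> (dead,v2)
Op 10: N3 marks N0=suspect -> (suspect,v1)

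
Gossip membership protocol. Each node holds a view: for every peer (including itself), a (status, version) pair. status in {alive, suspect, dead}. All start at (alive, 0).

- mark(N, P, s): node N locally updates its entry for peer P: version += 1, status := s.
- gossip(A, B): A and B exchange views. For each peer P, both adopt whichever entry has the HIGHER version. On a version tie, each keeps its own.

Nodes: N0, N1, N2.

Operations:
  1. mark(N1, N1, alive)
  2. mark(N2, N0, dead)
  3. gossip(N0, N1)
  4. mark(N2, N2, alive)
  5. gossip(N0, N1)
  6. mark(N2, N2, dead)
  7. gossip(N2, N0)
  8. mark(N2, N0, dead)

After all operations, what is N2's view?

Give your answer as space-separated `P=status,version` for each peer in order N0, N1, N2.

Answer: N0=dead,2 N1=alive,1 N2=dead,2

Derivation:
Op 1: N1 marks N1=alive -> (alive,v1)
Op 2: N2 marks N0=dead -> (dead,v1)
Op 3: gossip N0<->N1 -> N0.N0=(alive,v0) N0.N1=(alive,v1) N0.N2=(alive,v0) | N1.N0=(alive,v0) N1.N1=(alive,v1) N1.N2=(alive,v0)
Op 4: N2 marks N2=alive -> (alive,v1)
Op 5: gossip N0<->N1 -> N0.N0=(alive,v0) N0.N1=(alive,v1) N0.N2=(alive,v0) | N1.N0=(alive,v0) N1.N1=(alive,v1) N1.N2=(alive,v0)
Op 6: N2 marks N2=dead -> (dead,v2)
Op 7: gossip N2<->N0 -> N2.N0=(dead,v1) N2.N1=(alive,v1) N2.N2=(dead,v2) | N0.N0=(dead,v1) N0.N1=(alive,v1) N0.N2=(dead,v2)
Op 8: N2 marks N0=dead -> (dead,v2)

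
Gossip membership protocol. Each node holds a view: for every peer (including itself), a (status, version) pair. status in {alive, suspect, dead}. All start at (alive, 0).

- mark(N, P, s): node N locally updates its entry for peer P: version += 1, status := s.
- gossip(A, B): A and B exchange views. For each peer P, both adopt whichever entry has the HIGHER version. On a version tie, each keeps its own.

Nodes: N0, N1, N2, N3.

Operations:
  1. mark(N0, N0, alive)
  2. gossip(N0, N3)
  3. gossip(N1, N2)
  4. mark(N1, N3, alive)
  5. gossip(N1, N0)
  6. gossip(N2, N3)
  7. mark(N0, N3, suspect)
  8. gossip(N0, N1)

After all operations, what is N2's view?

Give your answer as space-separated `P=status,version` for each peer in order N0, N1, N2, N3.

Op 1: N0 marks N0=alive -> (alive,v1)
Op 2: gossip N0<->N3 -> N0.N0=(alive,v1) N0.N1=(alive,v0) N0.N2=(alive,v0) N0.N3=(alive,v0) | N3.N0=(alive,v1) N3.N1=(alive,v0) N3.N2=(alive,v0) N3.N3=(alive,v0)
Op 3: gossip N1<->N2 -> N1.N0=(alive,v0) N1.N1=(alive,v0) N1.N2=(alive,v0) N1.N3=(alive,v0) | N2.N0=(alive,v0) N2.N1=(alive,v0) N2.N2=(alive,v0) N2.N3=(alive,v0)
Op 4: N1 marks N3=alive -> (alive,v1)
Op 5: gossip N1<->N0 -> N1.N0=(alive,v1) N1.N1=(alive,v0) N1.N2=(alive,v0) N1.N3=(alive,v1) | N0.N0=(alive,v1) N0.N1=(alive,v0) N0.N2=(alive,v0) N0.N3=(alive,v1)
Op 6: gossip N2<->N3 -> N2.N0=(alive,v1) N2.N1=(alive,v0) N2.N2=(alive,v0) N2.N3=(alive,v0) | N3.N0=(alive,v1) N3.N1=(alive,v0) N3.N2=(alive,v0) N3.N3=(alive,v0)
Op 7: N0 marks N3=suspect -> (suspect,v2)
Op 8: gossip N0<->N1 -> N0.N0=(alive,v1) N0.N1=(alive,v0) N0.N2=(alive,v0) N0.N3=(suspect,v2) | N1.N0=(alive,v1) N1.N1=(alive,v0) N1.N2=(alive,v0) N1.N3=(suspect,v2)

Answer: N0=alive,1 N1=alive,0 N2=alive,0 N3=alive,0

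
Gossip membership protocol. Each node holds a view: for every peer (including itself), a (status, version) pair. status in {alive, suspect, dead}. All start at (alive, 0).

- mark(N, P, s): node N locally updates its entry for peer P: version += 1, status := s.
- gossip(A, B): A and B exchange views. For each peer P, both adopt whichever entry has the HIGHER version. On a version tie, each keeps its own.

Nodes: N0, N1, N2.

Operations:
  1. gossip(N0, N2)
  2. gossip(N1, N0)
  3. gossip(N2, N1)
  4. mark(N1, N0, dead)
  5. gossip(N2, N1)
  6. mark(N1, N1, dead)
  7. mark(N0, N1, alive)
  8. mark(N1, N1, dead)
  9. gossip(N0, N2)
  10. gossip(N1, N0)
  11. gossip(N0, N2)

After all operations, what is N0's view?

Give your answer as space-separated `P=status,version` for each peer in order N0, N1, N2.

Answer: N0=dead,1 N1=dead,2 N2=alive,0

Derivation:
Op 1: gossip N0<->N2 -> N0.N0=(alive,v0) N0.N1=(alive,v0) N0.N2=(alive,v0) | N2.N0=(alive,v0) N2.N1=(alive,v0) N2.N2=(alive,v0)
Op 2: gossip N1<->N0 -> N1.N0=(alive,v0) N1.N1=(alive,v0) N1.N2=(alive,v0) | N0.N0=(alive,v0) N0.N1=(alive,v0) N0.N2=(alive,v0)
Op 3: gossip N2<->N1 -> N2.N0=(alive,v0) N2.N1=(alive,v0) N2.N2=(alive,v0) | N1.N0=(alive,v0) N1.N1=(alive,v0) N1.N2=(alive,v0)
Op 4: N1 marks N0=dead -> (dead,v1)
Op 5: gossip N2<->N1 -> N2.N0=(dead,v1) N2.N1=(alive,v0) N2.N2=(alive,v0) | N1.N0=(dead,v1) N1.N1=(alive,v0) N1.N2=(alive,v0)
Op 6: N1 marks N1=dead -> (dead,v1)
Op 7: N0 marks N1=alive -> (alive,v1)
Op 8: N1 marks N1=dead -> (dead,v2)
Op 9: gossip N0<->N2 -> N0.N0=(dead,v1) N0.N1=(alive,v1) N0.N2=(alive,v0) | N2.N0=(dead,v1) N2.N1=(alive,v1) N2.N2=(alive,v0)
Op 10: gossip N1<->N0 -> N1.N0=(dead,v1) N1.N1=(dead,v2) N1.N2=(alive,v0) | N0.N0=(dead,v1) N0.N1=(dead,v2) N0.N2=(alive,v0)
Op 11: gossip N0<->N2 -> N0.N0=(dead,v1) N0.N1=(dead,v2) N0.N2=(alive,v0) | N2.N0=(dead,v1) N2.N1=(dead,v2) N2.N2=(alive,v0)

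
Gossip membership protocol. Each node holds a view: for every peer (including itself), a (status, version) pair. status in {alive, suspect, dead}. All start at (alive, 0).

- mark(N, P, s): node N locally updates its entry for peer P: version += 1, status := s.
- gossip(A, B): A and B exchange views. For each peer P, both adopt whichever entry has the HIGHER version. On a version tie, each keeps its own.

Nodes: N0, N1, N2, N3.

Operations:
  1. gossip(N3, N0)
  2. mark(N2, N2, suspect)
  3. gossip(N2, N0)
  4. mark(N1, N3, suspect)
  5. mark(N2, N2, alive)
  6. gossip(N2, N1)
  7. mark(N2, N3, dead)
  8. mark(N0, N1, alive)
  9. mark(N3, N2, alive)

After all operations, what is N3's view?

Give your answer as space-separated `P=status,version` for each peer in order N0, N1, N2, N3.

Op 1: gossip N3<->N0 -> N3.N0=(alive,v0) N3.N1=(alive,v0) N3.N2=(alive,v0) N3.N3=(alive,v0) | N0.N0=(alive,v0) N0.N1=(alive,v0) N0.N2=(alive,v0) N0.N3=(alive,v0)
Op 2: N2 marks N2=suspect -> (suspect,v1)
Op 3: gossip N2<->N0 -> N2.N0=(alive,v0) N2.N1=(alive,v0) N2.N2=(suspect,v1) N2.N3=(alive,v0) | N0.N0=(alive,v0) N0.N1=(alive,v0) N0.N2=(suspect,v1) N0.N3=(alive,v0)
Op 4: N1 marks N3=suspect -> (suspect,v1)
Op 5: N2 marks N2=alive -> (alive,v2)
Op 6: gossip N2<->N1 -> N2.N0=(alive,v0) N2.N1=(alive,v0) N2.N2=(alive,v2) N2.N3=(suspect,v1) | N1.N0=(alive,v0) N1.N1=(alive,v0) N1.N2=(alive,v2) N1.N3=(suspect,v1)
Op 7: N2 marks N3=dead -> (dead,v2)
Op 8: N0 marks N1=alive -> (alive,v1)
Op 9: N3 marks N2=alive -> (alive,v1)

Answer: N0=alive,0 N1=alive,0 N2=alive,1 N3=alive,0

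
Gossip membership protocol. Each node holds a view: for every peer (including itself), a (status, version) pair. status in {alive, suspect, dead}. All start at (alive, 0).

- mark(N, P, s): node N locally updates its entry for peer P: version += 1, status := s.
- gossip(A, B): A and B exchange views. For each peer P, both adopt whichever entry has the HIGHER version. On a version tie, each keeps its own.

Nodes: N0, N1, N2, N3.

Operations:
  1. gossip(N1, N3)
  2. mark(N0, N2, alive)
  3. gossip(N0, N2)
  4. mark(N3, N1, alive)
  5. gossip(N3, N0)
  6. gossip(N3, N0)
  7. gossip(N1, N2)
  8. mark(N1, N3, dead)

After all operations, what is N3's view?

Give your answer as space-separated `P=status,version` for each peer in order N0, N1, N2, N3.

Op 1: gossip N1<->N3 -> N1.N0=(alive,v0) N1.N1=(alive,v0) N1.N2=(alive,v0) N1.N3=(alive,v0) | N3.N0=(alive,v0) N3.N1=(alive,v0) N3.N2=(alive,v0) N3.N3=(alive,v0)
Op 2: N0 marks N2=alive -> (alive,v1)
Op 3: gossip N0<->N2 -> N0.N0=(alive,v0) N0.N1=(alive,v0) N0.N2=(alive,v1) N0.N3=(alive,v0) | N2.N0=(alive,v0) N2.N1=(alive,v0) N2.N2=(alive,v1) N2.N3=(alive,v0)
Op 4: N3 marks N1=alive -> (alive,v1)
Op 5: gossip N3<->N0 -> N3.N0=(alive,v0) N3.N1=(alive,v1) N3.N2=(alive,v1) N3.N3=(alive,v0) | N0.N0=(alive,v0) N0.N1=(alive,v1) N0.N2=(alive,v1) N0.N3=(alive,v0)
Op 6: gossip N3<->N0 -> N3.N0=(alive,v0) N3.N1=(alive,v1) N3.N2=(alive,v1) N3.N3=(alive,v0) | N0.N0=(alive,v0) N0.N1=(alive,v1) N0.N2=(alive,v1) N0.N3=(alive,v0)
Op 7: gossip N1<->N2 -> N1.N0=(alive,v0) N1.N1=(alive,v0) N1.N2=(alive,v1) N1.N3=(alive,v0) | N2.N0=(alive,v0) N2.N1=(alive,v0) N2.N2=(alive,v1) N2.N3=(alive,v0)
Op 8: N1 marks N3=dead -> (dead,v1)

Answer: N0=alive,0 N1=alive,1 N2=alive,1 N3=alive,0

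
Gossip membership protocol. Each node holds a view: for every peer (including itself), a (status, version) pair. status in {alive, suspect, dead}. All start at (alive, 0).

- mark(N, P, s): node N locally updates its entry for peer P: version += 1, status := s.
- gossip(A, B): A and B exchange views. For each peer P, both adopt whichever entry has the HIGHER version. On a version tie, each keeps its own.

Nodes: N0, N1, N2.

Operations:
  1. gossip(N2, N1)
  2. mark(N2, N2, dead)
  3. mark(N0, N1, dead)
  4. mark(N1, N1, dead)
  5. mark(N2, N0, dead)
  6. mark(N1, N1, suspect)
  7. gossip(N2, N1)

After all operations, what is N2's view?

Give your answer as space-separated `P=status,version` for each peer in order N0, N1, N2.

Answer: N0=dead,1 N1=suspect,2 N2=dead,1

Derivation:
Op 1: gossip N2<->N1 -> N2.N0=(alive,v0) N2.N1=(alive,v0) N2.N2=(alive,v0) | N1.N0=(alive,v0) N1.N1=(alive,v0) N1.N2=(alive,v0)
Op 2: N2 marks N2=dead -> (dead,v1)
Op 3: N0 marks N1=dead -> (dead,v1)
Op 4: N1 marks N1=dead -> (dead,v1)
Op 5: N2 marks N0=dead -> (dead,v1)
Op 6: N1 marks N1=suspect -> (suspect,v2)
Op 7: gossip N2<->N1 -> N2.N0=(dead,v1) N2.N1=(suspect,v2) N2.N2=(dead,v1) | N1.N0=(dead,v1) N1.N1=(suspect,v2) N1.N2=(dead,v1)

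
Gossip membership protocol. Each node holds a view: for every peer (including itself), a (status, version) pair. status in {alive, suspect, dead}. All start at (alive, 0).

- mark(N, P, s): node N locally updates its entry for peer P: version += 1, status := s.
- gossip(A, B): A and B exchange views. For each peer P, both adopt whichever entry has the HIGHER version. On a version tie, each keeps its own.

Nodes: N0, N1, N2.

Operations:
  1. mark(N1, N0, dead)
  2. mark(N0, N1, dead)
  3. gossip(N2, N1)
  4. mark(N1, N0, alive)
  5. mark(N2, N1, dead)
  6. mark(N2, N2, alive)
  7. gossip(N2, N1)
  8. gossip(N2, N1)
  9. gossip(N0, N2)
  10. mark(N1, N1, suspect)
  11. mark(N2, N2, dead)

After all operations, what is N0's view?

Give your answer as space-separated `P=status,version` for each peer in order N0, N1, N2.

Op 1: N1 marks N0=dead -> (dead,v1)
Op 2: N0 marks N1=dead -> (dead,v1)
Op 3: gossip N2<->N1 -> N2.N0=(dead,v1) N2.N1=(alive,v0) N2.N2=(alive,v0) | N1.N0=(dead,v1) N1.N1=(alive,v0) N1.N2=(alive,v0)
Op 4: N1 marks N0=alive -> (alive,v2)
Op 5: N2 marks N1=dead -> (dead,v1)
Op 6: N2 marks N2=alive -> (alive,v1)
Op 7: gossip N2<->N1 -> N2.N0=(alive,v2) N2.N1=(dead,v1) N2.N2=(alive,v1) | N1.N0=(alive,v2) N1.N1=(dead,v1) N1.N2=(alive,v1)
Op 8: gossip N2<->N1 -> N2.N0=(alive,v2) N2.N1=(dead,v1) N2.N2=(alive,v1) | N1.N0=(alive,v2) N1.N1=(dead,v1) N1.N2=(alive,v1)
Op 9: gossip N0<->N2 -> N0.N0=(alive,v2) N0.N1=(dead,v1) N0.N2=(alive,v1) | N2.N0=(alive,v2) N2.N1=(dead,v1) N2.N2=(alive,v1)
Op 10: N1 marks N1=suspect -> (suspect,v2)
Op 11: N2 marks N2=dead -> (dead,v2)

Answer: N0=alive,2 N1=dead,1 N2=alive,1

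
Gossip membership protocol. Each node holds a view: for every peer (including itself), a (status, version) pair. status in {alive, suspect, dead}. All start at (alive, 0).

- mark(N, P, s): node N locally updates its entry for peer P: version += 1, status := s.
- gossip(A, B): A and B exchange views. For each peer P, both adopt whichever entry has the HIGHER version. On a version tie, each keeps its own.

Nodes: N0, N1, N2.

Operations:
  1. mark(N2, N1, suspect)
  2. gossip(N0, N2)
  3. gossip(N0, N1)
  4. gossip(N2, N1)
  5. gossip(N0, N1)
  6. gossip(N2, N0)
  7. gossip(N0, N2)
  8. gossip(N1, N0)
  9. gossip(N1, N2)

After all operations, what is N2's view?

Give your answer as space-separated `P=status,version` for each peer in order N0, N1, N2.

Answer: N0=alive,0 N1=suspect,1 N2=alive,0

Derivation:
Op 1: N2 marks N1=suspect -> (suspect,v1)
Op 2: gossip N0<->N2 -> N0.N0=(alive,v0) N0.N1=(suspect,v1) N0.N2=(alive,v0) | N2.N0=(alive,v0) N2.N1=(suspect,v1) N2.N2=(alive,v0)
Op 3: gossip N0<->N1 -> N0.N0=(alive,v0) N0.N1=(suspect,v1) N0.N2=(alive,v0) | N1.N0=(alive,v0) N1.N1=(suspect,v1) N1.N2=(alive,v0)
Op 4: gossip N2<->N1 -> N2.N0=(alive,v0) N2.N1=(suspect,v1) N2.N2=(alive,v0) | N1.N0=(alive,v0) N1.N1=(suspect,v1) N1.N2=(alive,v0)
Op 5: gossip N0<->N1 -> N0.N0=(alive,v0) N0.N1=(suspect,v1) N0.N2=(alive,v0) | N1.N0=(alive,v0) N1.N1=(suspect,v1) N1.N2=(alive,v0)
Op 6: gossip N2<->N0 -> N2.N0=(alive,v0) N2.N1=(suspect,v1) N2.N2=(alive,v0) | N0.N0=(alive,v0) N0.N1=(suspect,v1) N0.N2=(alive,v0)
Op 7: gossip N0<->N2 -> N0.N0=(alive,v0) N0.N1=(suspect,v1) N0.N2=(alive,v0) | N2.N0=(alive,v0) N2.N1=(suspect,v1) N2.N2=(alive,v0)
Op 8: gossip N1<->N0 -> N1.N0=(alive,v0) N1.N1=(suspect,v1) N1.N2=(alive,v0) | N0.N0=(alive,v0) N0.N1=(suspect,v1) N0.N2=(alive,v0)
Op 9: gossip N1<->N2 -> N1.N0=(alive,v0) N1.N1=(suspect,v1) N1.N2=(alive,v0) | N2.N0=(alive,v0) N2.N1=(suspect,v1) N2.N2=(alive,v0)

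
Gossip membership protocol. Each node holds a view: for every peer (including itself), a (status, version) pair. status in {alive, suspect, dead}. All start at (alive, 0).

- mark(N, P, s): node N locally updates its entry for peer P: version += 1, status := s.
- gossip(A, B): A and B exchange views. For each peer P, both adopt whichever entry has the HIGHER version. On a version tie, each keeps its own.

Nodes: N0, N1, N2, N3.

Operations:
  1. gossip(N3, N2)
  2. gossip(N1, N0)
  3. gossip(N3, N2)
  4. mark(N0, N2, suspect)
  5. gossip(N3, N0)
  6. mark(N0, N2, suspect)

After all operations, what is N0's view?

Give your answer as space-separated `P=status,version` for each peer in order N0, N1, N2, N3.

Op 1: gossip N3<->N2 -> N3.N0=(alive,v0) N3.N1=(alive,v0) N3.N2=(alive,v0) N3.N3=(alive,v0) | N2.N0=(alive,v0) N2.N1=(alive,v0) N2.N2=(alive,v0) N2.N3=(alive,v0)
Op 2: gossip N1<->N0 -> N1.N0=(alive,v0) N1.N1=(alive,v0) N1.N2=(alive,v0) N1.N3=(alive,v0) | N0.N0=(alive,v0) N0.N1=(alive,v0) N0.N2=(alive,v0) N0.N3=(alive,v0)
Op 3: gossip N3<->N2 -> N3.N0=(alive,v0) N3.N1=(alive,v0) N3.N2=(alive,v0) N3.N3=(alive,v0) | N2.N0=(alive,v0) N2.N1=(alive,v0) N2.N2=(alive,v0) N2.N3=(alive,v0)
Op 4: N0 marks N2=suspect -> (suspect,v1)
Op 5: gossip N3<->N0 -> N3.N0=(alive,v0) N3.N1=(alive,v0) N3.N2=(suspect,v1) N3.N3=(alive,v0) | N0.N0=(alive,v0) N0.N1=(alive,v0) N0.N2=(suspect,v1) N0.N3=(alive,v0)
Op 6: N0 marks N2=suspect -> (suspect,v2)

Answer: N0=alive,0 N1=alive,0 N2=suspect,2 N3=alive,0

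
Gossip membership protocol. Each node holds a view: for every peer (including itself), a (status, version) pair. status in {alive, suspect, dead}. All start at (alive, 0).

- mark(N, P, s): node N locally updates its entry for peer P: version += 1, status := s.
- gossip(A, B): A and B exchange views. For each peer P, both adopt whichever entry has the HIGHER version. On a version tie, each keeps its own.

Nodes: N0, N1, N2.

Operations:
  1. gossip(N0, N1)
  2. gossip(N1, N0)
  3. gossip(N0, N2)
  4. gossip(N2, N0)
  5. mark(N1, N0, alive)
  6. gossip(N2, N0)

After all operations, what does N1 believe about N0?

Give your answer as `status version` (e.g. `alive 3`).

Op 1: gossip N0<->N1 -> N0.N0=(alive,v0) N0.N1=(alive,v0) N0.N2=(alive,v0) | N1.N0=(alive,v0) N1.N1=(alive,v0) N1.N2=(alive,v0)
Op 2: gossip N1<->N0 -> N1.N0=(alive,v0) N1.N1=(alive,v0) N1.N2=(alive,v0) | N0.N0=(alive,v0) N0.N1=(alive,v0) N0.N2=(alive,v0)
Op 3: gossip N0<->N2 -> N0.N0=(alive,v0) N0.N1=(alive,v0) N0.N2=(alive,v0) | N2.N0=(alive,v0) N2.N1=(alive,v0) N2.N2=(alive,v0)
Op 4: gossip N2<->N0 -> N2.N0=(alive,v0) N2.N1=(alive,v0) N2.N2=(alive,v0) | N0.N0=(alive,v0) N0.N1=(alive,v0) N0.N2=(alive,v0)
Op 5: N1 marks N0=alive -> (alive,v1)
Op 6: gossip N2<->N0 -> N2.N0=(alive,v0) N2.N1=(alive,v0) N2.N2=(alive,v0) | N0.N0=(alive,v0) N0.N1=(alive,v0) N0.N2=(alive,v0)

Answer: alive 1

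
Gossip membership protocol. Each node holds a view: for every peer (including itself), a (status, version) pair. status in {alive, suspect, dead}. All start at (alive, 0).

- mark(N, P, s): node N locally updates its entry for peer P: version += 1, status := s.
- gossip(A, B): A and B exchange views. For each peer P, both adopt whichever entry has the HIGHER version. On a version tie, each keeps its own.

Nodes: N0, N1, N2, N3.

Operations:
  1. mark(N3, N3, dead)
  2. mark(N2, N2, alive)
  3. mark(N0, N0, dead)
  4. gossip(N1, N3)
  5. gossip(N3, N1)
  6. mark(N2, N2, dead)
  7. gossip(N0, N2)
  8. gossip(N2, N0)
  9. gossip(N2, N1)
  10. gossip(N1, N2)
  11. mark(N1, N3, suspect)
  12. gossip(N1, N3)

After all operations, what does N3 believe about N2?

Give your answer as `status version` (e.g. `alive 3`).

Op 1: N3 marks N3=dead -> (dead,v1)
Op 2: N2 marks N2=alive -> (alive,v1)
Op 3: N0 marks N0=dead -> (dead,v1)
Op 4: gossip N1<->N3 -> N1.N0=(alive,v0) N1.N1=(alive,v0) N1.N2=(alive,v0) N1.N3=(dead,v1) | N3.N0=(alive,v0) N3.N1=(alive,v0) N3.N2=(alive,v0) N3.N3=(dead,v1)
Op 5: gossip N3<->N1 -> N3.N0=(alive,v0) N3.N1=(alive,v0) N3.N2=(alive,v0) N3.N3=(dead,v1) | N1.N0=(alive,v0) N1.N1=(alive,v0) N1.N2=(alive,v0) N1.N3=(dead,v1)
Op 6: N2 marks N2=dead -> (dead,v2)
Op 7: gossip N0<->N2 -> N0.N0=(dead,v1) N0.N1=(alive,v0) N0.N2=(dead,v2) N0.N3=(alive,v0) | N2.N0=(dead,v1) N2.N1=(alive,v0) N2.N2=(dead,v2) N2.N3=(alive,v0)
Op 8: gossip N2<->N0 -> N2.N0=(dead,v1) N2.N1=(alive,v0) N2.N2=(dead,v2) N2.N3=(alive,v0) | N0.N0=(dead,v1) N0.N1=(alive,v0) N0.N2=(dead,v2) N0.N3=(alive,v0)
Op 9: gossip N2<->N1 -> N2.N0=(dead,v1) N2.N1=(alive,v0) N2.N2=(dead,v2) N2.N3=(dead,v1) | N1.N0=(dead,v1) N1.N1=(alive,v0) N1.N2=(dead,v2) N1.N3=(dead,v1)
Op 10: gossip N1<->N2 -> N1.N0=(dead,v1) N1.N1=(alive,v0) N1.N2=(dead,v2) N1.N3=(dead,v1) | N2.N0=(dead,v1) N2.N1=(alive,v0) N2.N2=(dead,v2) N2.N3=(dead,v1)
Op 11: N1 marks N3=suspect -> (suspect,v2)
Op 12: gossip N1<->N3 -> N1.N0=(dead,v1) N1.N1=(alive,v0) N1.N2=(dead,v2) N1.N3=(suspect,v2) | N3.N0=(dead,v1) N3.N1=(alive,v0) N3.N2=(dead,v2) N3.N3=(suspect,v2)

Answer: dead 2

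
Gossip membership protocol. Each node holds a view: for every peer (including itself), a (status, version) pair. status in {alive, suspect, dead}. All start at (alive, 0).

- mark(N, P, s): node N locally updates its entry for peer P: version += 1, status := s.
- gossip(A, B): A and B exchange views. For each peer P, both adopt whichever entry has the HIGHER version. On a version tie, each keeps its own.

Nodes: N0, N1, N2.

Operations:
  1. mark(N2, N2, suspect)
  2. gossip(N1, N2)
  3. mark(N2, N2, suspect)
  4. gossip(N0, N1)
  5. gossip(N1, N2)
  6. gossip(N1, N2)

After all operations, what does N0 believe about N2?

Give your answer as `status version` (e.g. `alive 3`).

Answer: suspect 1

Derivation:
Op 1: N2 marks N2=suspect -> (suspect,v1)
Op 2: gossip N1<->N2 -> N1.N0=(alive,v0) N1.N1=(alive,v0) N1.N2=(suspect,v1) | N2.N0=(alive,v0) N2.N1=(alive,v0) N2.N2=(suspect,v1)
Op 3: N2 marks N2=suspect -> (suspect,v2)
Op 4: gossip N0<->N1 -> N0.N0=(alive,v0) N0.N1=(alive,v0) N0.N2=(suspect,v1) | N1.N0=(alive,v0) N1.N1=(alive,v0) N1.N2=(suspect,v1)
Op 5: gossip N1<->N2 -> N1.N0=(alive,v0) N1.N1=(alive,v0) N1.N2=(suspect,v2) | N2.N0=(alive,v0) N2.N1=(alive,v0) N2.N2=(suspect,v2)
Op 6: gossip N1<->N2 -> N1.N0=(alive,v0) N1.N1=(alive,v0) N1.N2=(suspect,v2) | N2.N0=(alive,v0) N2.N1=(alive,v0) N2.N2=(suspect,v2)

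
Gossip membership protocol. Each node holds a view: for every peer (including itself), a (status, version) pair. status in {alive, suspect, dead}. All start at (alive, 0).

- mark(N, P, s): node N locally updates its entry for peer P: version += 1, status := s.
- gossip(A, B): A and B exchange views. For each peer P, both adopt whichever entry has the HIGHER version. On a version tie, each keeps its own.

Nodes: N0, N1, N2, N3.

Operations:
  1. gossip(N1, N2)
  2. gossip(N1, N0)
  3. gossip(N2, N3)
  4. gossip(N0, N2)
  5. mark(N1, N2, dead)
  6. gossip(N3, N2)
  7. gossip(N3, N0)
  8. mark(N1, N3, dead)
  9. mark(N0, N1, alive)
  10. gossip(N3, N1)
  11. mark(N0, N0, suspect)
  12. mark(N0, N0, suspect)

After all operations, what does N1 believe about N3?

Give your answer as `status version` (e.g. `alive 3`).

Op 1: gossip N1<->N2 -> N1.N0=(alive,v0) N1.N1=(alive,v0) N1.N2=(alive,v0) N1.N3=(alive,v0) | N2.N0=(alive,v0) N2.N1=(alive,v0) N2.N2=(alive,v0) N2.N3=(alive,v0)
Op 2: gossip N1<->N0 -> N1.N0=(alive,v0) N1.N1=(alive,v0) N1.N2=(alive,v0) N1.N3=(alive,v0) | N0.N0=(alive,v0) N0.N1=(alive,v0) N0.N2=(alive,v0) N0.N3=(alive,v0)
Op 3: gossip N2<->N3 -> N2.N0=(alive,v0) N2.N1=(alive,v0) N2.N2=(alive,v0) N2.N3=(alive,v0) | N3.N0=(alive,v0) N3.N1=(alive,v0) N3.N2=(alive,v0) N3.N3=(alive,v0)
Op 4: gossip N0<->N2 -> N0.N0=(alive,v0) N0.N1=(alive,v0) N0.N2=(alive,v0) N0.N3=(alive,v0) | N2.N0=(alive,v0) N2.N1=(alive,v0) N2.N2=(alive,v0) N2.N3=(alive,v0)
Op 5: N1 marks N2=dead -> (dead,v1)
Op 6: gossip N3<->N2 -> N3.N0=(alive,v0) N3.N1=(alive,v0) N3.N2=(alive,v0) N3.N3=(alive,v0) | N2.N0=(alive,v0) N2.N1=(alive,v0) N2.N2=(alive,v0) N2.N3=(alive,v0)
Op 7: gossip N3<->N0 -> N3.N0=(alive,v0) N3.N1=(alive,v0) N3.N2=(alive,v0) N3.N3=(alive,v0) | N0.N0=(alive,v0) N0.N1=(alive,v0) N0.N2=(alive,v0) N0.N3=(alive,v0)
Op 8: N1 marks N3=dead -> (dead,v1)
Op 9: N0 marks N1=alive -> (alive,v1)
Op 10: gossip N3<->N1 -> N3.N0=(alive,v0) N3.N1=(alive,v0) N3.N2=(dead,v1) N3.N3=(dead,v1) | N1.N0=(alive,v0) N1.N1=(alive,v0) N1.N2=(dead,v1) N1.N3=(dead,v1)
Op 11: N0 marks N0=suspect -> (suspect,v1)
Op 12: N0 marks N0=suspect -> (suspect,v2)

Answer: dead 1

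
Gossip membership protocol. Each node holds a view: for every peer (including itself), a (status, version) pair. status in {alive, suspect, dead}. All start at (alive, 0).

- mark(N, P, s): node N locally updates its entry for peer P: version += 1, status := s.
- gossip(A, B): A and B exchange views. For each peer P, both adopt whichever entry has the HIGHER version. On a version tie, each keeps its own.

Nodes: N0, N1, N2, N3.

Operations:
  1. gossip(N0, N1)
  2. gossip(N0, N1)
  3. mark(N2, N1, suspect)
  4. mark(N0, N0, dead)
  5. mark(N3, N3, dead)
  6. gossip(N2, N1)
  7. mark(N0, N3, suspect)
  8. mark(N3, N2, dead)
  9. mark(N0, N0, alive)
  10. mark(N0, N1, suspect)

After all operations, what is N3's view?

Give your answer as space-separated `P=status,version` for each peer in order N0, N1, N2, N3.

Op 1: gossip N0<->N1 -> N0.N0=(alive,v0) N0.N1=(alive,v0) N0.N2=(alive,v0) N0.N3=(alive,v0) | N1.N0=(alive,v0) N1.N1=(alive,v0) N1.N2=(alive,v0) N1.N3=(alive,v0)
Op 2: gossip N0<->N1 -> N0.N0=(alive,v0) N0.N1=(alive,v0) N0.N2=(alive,v0) N0.N3=(alive,v0) | N1.N0=(alive,v0) N1.N1=(alive,v0) N1.N2=(alive,v0) N1.N3=(alive,v0)
Op 3: N2 marks N1=suspect -> (suspect,v1)
Op 4: N0 marks N0=dead -> (dead,v1)
Op 5: N3 marks N3=dead -> (dead,v1)
Op 6: gossip N2<->N1 -> N2.N0=(alive,v0) N2.N1=(suspect,v1) N2.N2=(alive,v0) N2.N3=(alive,v0) | N1.N0=(alive,v0) N1.N1=(suspect,v1) N1.N2=(alive,v0) N1.N3=(alive,v0)
Op 7: N0 marks N3=suspect -> (suspect,v1)
Op 8: N3 marks N2=dead -> (dead,v1)
Op 9: N0 marks N0=alive -> (alive,v2)
Op 10: N0 marks N1=suspect -> (suspect,v1)

Answer: N0=alive,0 N1=alive,0 N2=dead,1 N3=dead,1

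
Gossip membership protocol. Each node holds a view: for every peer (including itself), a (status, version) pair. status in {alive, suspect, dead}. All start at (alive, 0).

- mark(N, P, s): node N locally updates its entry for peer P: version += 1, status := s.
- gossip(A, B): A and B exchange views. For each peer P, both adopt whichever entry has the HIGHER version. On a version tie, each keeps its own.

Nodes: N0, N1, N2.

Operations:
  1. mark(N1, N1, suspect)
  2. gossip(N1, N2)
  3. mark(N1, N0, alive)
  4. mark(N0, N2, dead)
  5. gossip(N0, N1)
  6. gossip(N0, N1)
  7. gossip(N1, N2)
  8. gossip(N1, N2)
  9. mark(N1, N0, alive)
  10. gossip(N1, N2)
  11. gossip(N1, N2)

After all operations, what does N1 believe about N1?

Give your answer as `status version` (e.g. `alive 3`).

Answer: suspect 1

Derivation:
Op 1: N1 marks N1=suspect -> (suspect,v1)
Op 2: gossip N1<->N2 -> N1.N0=(alive,v0) N1.N1=(suspect,v1) N1.N2=(alive,v0) | N2.N0=(alive,v0) N2.N1=(suspect,v1) N2.N2=(alive,v0)
Op 3: N1 marks N0=alive -> (alive,v1)
Op 4: N0 marks N2=dead -> (dead,v1)
Op 5: gossip N0<->N1 -> N0.N0=(alive,v1) N0.N1=(suspect,v1) N0.N2=(dead,v1) | N1.N0=(alive,v1) N1.N1=(suspect,v1) N1.N2=(dead,v1)
Op 6: gossip N0<->N1 -> N0.N0=(alive,v1) N0.N1=(suspect,v1) N0.N2=(dead,v1) | N1.N0=(alive,v1) N1.N1=(suspect,v1) N1.N2=(dead,v1)
Op 7: gossip N1<->N2 -> N1.N0=(alive,v1) N1.N1=(suspect,v1) N1.N2=(dead,v1) | N2.N0=(alive,v1) N2.N1=(suspect,v1) N2.N2=(dead,v1)
Op 8: gossip N1<->N2 -> N1.N0=(alive,v1) N1.N1=(suspect,v1) N1.N2=(dead,v1) | N2.N0=(alive,v1) N2.N1=(suspect,v1) N2.N2=(dead,v1)
Op 9: N1 marks N0=alive -> (alive,v2)
Op 10: gossip N1<->N2 -> N1.N0=(alive,v2) N1.N1=(suspect,v1) N1.N2=(dead,v1) | N2.N0=(alive,v2) N2.N1=(suspect,v1) N2.N2=(dead,v1)
Op 11: gossip N1<->N2 -> N1.N0=(alive,v2) N1.N1=(suspect,v1) N1.N2=(dead,v1) | N2.N0=(alive,v2) N2.N1=(suspect,v1) N2.N2=(dead,v1)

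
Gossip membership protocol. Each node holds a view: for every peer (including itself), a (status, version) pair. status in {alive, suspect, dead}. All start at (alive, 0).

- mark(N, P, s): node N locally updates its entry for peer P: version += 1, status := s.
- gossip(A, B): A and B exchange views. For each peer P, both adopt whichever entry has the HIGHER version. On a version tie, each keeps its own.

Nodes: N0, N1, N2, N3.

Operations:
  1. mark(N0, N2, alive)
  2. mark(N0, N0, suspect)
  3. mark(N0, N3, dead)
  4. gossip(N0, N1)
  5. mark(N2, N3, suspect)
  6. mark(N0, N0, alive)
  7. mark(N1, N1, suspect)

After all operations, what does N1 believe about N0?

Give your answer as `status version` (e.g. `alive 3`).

Op 1: N0 marks N2=alive -> (alive,v1)
Op 2: N0 marks N0=suspect -> (suspect,v1)
Op 3: N0 marks N3=dead -> (dead,v1)
Op 4: gossip N0<->N1 -> N0.N0=(suspect,v1) N0.N1=(alive,v0) N0.N2=(alive,v1) N0.N3=(dead,v1) | N1.N0=(suspect,v1) N1.N1=(alive,v0) N1.N2=(alive,v1) N1.N3=(dead,v1)
Op 5: N2 marks N3=suspect -> (suspect,v1)
Op 6: N0 marks N0=alive -> (alive,v2)
Op 7: N1 marks N1=suspect -> (suspect,v1)

Answer: suspect 1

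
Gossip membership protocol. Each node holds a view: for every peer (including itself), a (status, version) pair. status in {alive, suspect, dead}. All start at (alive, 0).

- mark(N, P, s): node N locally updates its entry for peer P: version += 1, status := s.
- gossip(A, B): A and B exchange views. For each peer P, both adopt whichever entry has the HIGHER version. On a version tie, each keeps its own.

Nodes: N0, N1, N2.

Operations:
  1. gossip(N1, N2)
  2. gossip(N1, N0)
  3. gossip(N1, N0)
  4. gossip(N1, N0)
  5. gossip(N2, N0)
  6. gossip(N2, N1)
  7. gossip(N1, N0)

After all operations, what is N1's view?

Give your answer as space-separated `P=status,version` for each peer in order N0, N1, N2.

Op 1: gossip N1<->N2 -> N1.N0=(alive,v0) N1.N1=(alive,v0) N1.N2=(alive,v0) | N2.N0=(alive,v0) N2.N1=(alive,v0) N2.N2=(alive,v0)
Op 2: gossip N1<->N0 -> N1.N0=(alive,v0) N1.N1=(alive,v0) N1.N2=(alive,v0) | N0.N0=(alive,v0) N0.N1=(alive,v0) N0.N2=(alive,v0)
Op 3: gossip N1<->N0 -> N1.N0=(alive,v0) N1.N1=(alive,v0) N1.N2=(alive,v0) | N0.N0=(alive,v0) N0.N1=(alive,v0) N0.N2=(alive,v0)
Op 4: gossip N1<->N0 -> N1.N0=(alive,v0) N1.N1=(alive,v0) N1.N2=(alive,v0) | N0.N0=(alive,v0) N0.N1=(alive,v0) N0.N2=(alive,v0)
Op 5: gossip N2<->N0 -> N2.N0=(alive,v0) N2.N1=(alive,v0) N2.N2=(alive,v0) | N0.N0=(alive,v0) N0.N1=(alive,v0) N0.N2=(alive,v0)
Op 6: gossip N2<->N1 -> N2.N0=(alive,v0) N2.N1=(alive,v0) N2.N2=(alive,v0) | N1.N0=(alive,v0) N1.N1=(alive,v0) N1.N2=(alive,v0)
Op 7: gossip N1<->N0 -> N1.N0=(alive,v0) N1.N1=(alive,v0) N1.N2=(alive,v0) | N0.N0=(alive,v0) N0.N1=(alive,v0) N0.N2=(alive,v0)

Answer: N0=alive,0 N1=alive,0 N2=alive,0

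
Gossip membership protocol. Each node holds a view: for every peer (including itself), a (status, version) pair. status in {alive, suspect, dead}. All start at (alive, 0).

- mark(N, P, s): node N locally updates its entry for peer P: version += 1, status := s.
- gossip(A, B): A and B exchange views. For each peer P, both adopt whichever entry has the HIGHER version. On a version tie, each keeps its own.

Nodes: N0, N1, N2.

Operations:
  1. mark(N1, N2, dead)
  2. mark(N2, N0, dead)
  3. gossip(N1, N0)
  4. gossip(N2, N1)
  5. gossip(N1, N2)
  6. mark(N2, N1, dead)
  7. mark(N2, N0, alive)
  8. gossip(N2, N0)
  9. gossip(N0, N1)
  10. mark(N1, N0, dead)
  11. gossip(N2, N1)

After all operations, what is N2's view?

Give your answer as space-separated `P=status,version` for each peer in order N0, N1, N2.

Op 1: N1 marks N2=dead -> (dead,v1)
Op 2: N2 marks N0=dead -> (dead,v1)
Op 3: gossip N1<->N0 -> N1.N0=(alive,v0) N1.N1=(alive,v0) N1.N2=(dead,v1) | N0.N0=(alive,v0) N0.N1=(alive,v0) N0.N2=(dead,v1)
Op 4: gossip N2<->N1 -> N2.N0=(dead,v1) N2.N1=(alive,v0) N2.N2=(dead,v1) | N1.N0=(dead,v1) N1.N1=(alive,v0) N1.N2=(dead,v1)
Op 5: gossip N1<->N2 -> N1.N0=(dead,v1) N1.N1=(alive,v0) N1.N2=(dead,v1) | N2.N0=(dead,v1) N2.N1=(alive,v0) N2.N2=(dead,v1)
Op 6: N2 marks N1=dead -> (dead,v1)
Op 7: N2 marks N0=alive -> (alive,v2)
Op 8: gossip N2<->N0 -> N2.N0=(alive,v2) N2.N1=(dead,v1) N2.N2=(dead,v1) | N0.N0=(alive,v2) N0.N1=(dead,v1) N0.N2=(dead,v1)
Op 9: gossip N0<->N1 -> N0.N0=(alive,v2) N0.N1=(dead,v1) N0.N2=(dead,v1) | N1.N0=(alive,v2) N1.N1=(dead,v1) N1.N2=(dead,v1)
Op 10: N1 marks N0=dead -> (dead,v3)
Op 11: gossip N2<->N1 -> N2.N0=(dead,v3) N2.N1=(dead,v1) N2.N2=(dead,v1) | N1.N0=(dead,v3) N1.N1=(dead,v1) N1.N2=(dead,v1)

Answer: N0=dead,3 N1=dead,1 N2=dead,1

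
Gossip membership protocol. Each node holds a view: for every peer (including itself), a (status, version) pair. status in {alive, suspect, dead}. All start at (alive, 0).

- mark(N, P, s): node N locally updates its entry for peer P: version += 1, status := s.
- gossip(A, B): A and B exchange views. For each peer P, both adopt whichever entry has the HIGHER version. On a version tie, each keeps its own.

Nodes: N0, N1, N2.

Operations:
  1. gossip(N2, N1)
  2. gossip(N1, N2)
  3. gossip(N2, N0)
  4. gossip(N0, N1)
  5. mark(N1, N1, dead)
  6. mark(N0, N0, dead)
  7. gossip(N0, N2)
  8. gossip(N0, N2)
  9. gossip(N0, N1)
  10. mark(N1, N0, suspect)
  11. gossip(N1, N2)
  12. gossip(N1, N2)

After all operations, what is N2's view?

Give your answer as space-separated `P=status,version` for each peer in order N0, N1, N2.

Op 1: gossip N2<->N1 -> N2.N0=(alive,v0) N2.N1=(alive,v0) N2.N2=(alive,v0) | N1.N0=(alive,v0) N1.N1=(alive,v0) N1.N2=(alive,v0)
Op 2: gossip N1<->N2 -> N1.N0=(alive,v0) N1.N1=(alive,v0) N1.N2=(alive,v0) | N2.N0=(alive,v0) N2.N1=(alive,v0) N2.N2=(alive,v0)
Op 3: gossip N2<->N0 -> N2.N0=(alive,v0) N2.N1=(alive,v0) N2.N2=(alive,v0) | N0.N0=(alive,v0) N0.N1=(alive,v0) N0.N2=(alive,v0)
Op 4: gossip N0<->N1 -> N0.N0=(alive,v0) N0.N1=(alive,v0) N0.N2=(alive,v0) | N1.N0=(alive,v0) N1.N1=(alive,v0) N1.N2=(alive,v0)
Op 5: N1 marks N1=dead -> (dead,v1)
Op 6: N0 marks N0=dead -> (dead,v1)
Op 7: gossip N0<->N2 -> N0.N0=(dead,v1) N0.N1=(alive,v0) N0.N2=(alive,v0) | N2.N0=(dead,v1) N2.N1=(alive,v0) N2.N2=(alive,v0)
Op 8: gossip N0<->N2 -> N0.N0=(dead,v1) N0.N1=(alive,v0) N0.N2=(alive,v0) | N2.N0=(dead,v1) N2.N1=(alive,v0) N2.N2=(alive,v0)
Op 9: gossip N0<->N1 -> N0.N0=(dead,v1) N0.N1=(dead,v1) N0.N2=(alive,v0) | N1.N0=(dead,v1) N1.N1=(dead,v1) N1.N2=(alive,v0)
Op 10: N1 marks N0=suspect -> (suspect,v2)
Op 11: gossip N1<->N2 -> N1.N0=(suspect,v2) N1.N1=(dead,v1) N1.N2=(alive,v0) | N2.N0=(suspect,v2) N2.N1=(dead,v1) N2.N2=(alive,v0)
Op 12: gossip N1<->N2 -> N1.N0=(suspect,v2) N1.N1=(dead,v1) N1.N2=(alive,v0) | N2.N0=(suspect,v2) N2.N1=(dead,v1) N2.N2=(alive,v0)

Answer: N0=suspect,2 N1=dead,1 N2=alive,0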